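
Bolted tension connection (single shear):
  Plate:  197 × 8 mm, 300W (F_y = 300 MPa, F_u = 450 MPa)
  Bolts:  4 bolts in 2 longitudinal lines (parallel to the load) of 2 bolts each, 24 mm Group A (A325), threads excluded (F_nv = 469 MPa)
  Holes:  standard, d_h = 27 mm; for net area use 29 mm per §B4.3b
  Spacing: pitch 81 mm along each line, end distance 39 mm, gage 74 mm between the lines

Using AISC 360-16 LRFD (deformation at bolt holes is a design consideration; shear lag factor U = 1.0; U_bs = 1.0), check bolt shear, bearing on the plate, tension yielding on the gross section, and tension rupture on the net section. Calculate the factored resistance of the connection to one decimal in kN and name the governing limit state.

375.3 kN (net-section rupture governs)

Bolt shear: A_b = π(24)²/4 = 452.39 mm². φR_n = 0.75 × 469 × 452.39 × 4 × 1 = 636.5 kN.
Bearing (8 mm plate, F_u = 450 MPa): end bolts L_c = 39 − 27/2 = 25.5, R_n = min(1.2×25.5×8×450, 2.4×24×8×450) = 110.16 kN/bolt; interior L_c = 81 − 27 = 54, R_n = 207.36 kN/bolt. φR_n = 0.75 × (2×110.16 + 2×207.36) = 476.3 kN.
Tension yield (gross): A_g = 197×8 = 1576 mm². φR_n = 0.90 × 300 × 1576 = 425.5 kN.
Tension rupture (net): A_n = (197 − 2×29)×8 = 1112 mm² (U = 1.0, A_e = A_n). φR_n = 0.75 × 450 × 1112 = 375.3 kN.
Governing: min(636.5, 476.3, 425.5, 375.3) = 375.3 kN → net-section rupture.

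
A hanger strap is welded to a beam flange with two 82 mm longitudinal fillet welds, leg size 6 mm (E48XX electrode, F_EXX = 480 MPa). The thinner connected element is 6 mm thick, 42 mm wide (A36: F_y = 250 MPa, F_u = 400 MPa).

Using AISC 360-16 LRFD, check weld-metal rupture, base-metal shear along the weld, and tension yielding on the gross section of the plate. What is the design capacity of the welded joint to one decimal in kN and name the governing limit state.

Weld metal: throat = 0.707×6 = 4.242 mm, L = 2×82 = 164 mm. φR_n = 0.75 × 0.6 × 480 × 4.242 × 164 = 150.3 kN.
Base metal shear (6 mm plate): yield φR_n = 1.0×0.6×250×6×164 = 147.6 kN; rupture φR_n = 0.75×0.6×400×6×164 = 177.1 kN; take 147.6 kN (yield).
Tension yield (gross): A_g = 42×6 = 252 mm². φR_n = 0.90 × 250 × 252 = 56.7 kN.
Governing: min(150.3, 147.6, 56.7) = 56.7 kN → gross-section yield.

56.7 kN (gross-section yield governs)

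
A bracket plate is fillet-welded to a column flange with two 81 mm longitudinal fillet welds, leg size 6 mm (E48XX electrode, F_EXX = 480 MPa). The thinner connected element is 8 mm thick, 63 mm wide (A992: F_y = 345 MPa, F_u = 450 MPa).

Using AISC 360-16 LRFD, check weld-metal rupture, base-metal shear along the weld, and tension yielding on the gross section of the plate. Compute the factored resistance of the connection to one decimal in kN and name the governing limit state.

Weld metal: throat = 0.707×6 = 4.242 mm, L = 2×81 = 162 mm. φR_n = 0.75 × 0.6 × 480 × 4.242 × 162 = 148.4 kN.
Base metal shear (8 mm plate): yield φR_n = 1.0×0.6×345×8×162 = 268.3 kN; rupture φR_n = 0.75×0.6×450×8×162 = 262.4 kN; take 262.4 kN (rupture).
Tension yield (gross): A_g = 63×8 = 504 mm². φR_n = 0.90 × 345 × 504 = 156.5 kN.
Governing: min(148.4, 262.4, 156.5) = 148.4 kN → weld metal.

148.4 kN (weld metal governs)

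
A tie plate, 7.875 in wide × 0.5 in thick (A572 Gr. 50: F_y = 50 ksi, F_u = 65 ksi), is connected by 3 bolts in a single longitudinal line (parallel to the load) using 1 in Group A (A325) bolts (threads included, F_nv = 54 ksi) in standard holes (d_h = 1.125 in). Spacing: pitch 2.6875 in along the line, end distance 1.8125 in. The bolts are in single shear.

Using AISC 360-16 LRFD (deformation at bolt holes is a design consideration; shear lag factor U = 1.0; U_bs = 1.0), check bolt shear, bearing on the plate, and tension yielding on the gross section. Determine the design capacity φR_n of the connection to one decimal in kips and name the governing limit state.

95.4 kips (bolt shear governs)

Bolt shear: A_b = π(1)²/4 = 0.7854 in². φR_n = 0.75 × 54 × 0.7854 × 3 × 1 = 95.4 kips.
Bearing (0.5 in plate, F_u = 65 ksi): end bolts L_c = 1.8125 − 1.125/2 = 1.25, R_n = min(1.2×1.25×0.5×65, 2.4×1×0.5×65) = 48.75 kips/bolt; interior L_c = 2.6875 − 1.125 = 1.5625, R_n = 60.938 kips/bolt. φR_n = 0.75 × (1×48.75 + 2×60.938) = 128.0 kips.
Tension yield (gross): A_g = 7.875×0.5 = 3.9375 in². φR_n = 0.90 × 50 × 3.9375 = 177.2 kips.
Governing: min(95.4, 128.0, 177.2) = 95.4 kips → bolt shear.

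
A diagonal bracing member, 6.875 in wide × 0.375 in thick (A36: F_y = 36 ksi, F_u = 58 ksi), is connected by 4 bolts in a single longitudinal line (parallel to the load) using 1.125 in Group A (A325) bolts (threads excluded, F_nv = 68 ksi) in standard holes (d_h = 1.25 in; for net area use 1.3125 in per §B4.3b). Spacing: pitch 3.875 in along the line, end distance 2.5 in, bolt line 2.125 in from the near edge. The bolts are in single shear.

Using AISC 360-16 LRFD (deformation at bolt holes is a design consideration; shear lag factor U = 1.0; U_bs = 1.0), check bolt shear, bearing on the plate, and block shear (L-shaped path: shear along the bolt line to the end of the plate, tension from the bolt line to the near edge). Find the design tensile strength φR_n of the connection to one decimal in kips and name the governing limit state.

109.8 kips (block shear governs)

Bolt shear: A_b = π(1.125)²/4 = 0.99402 in². φR_n = 0.75 × 68 × 0.99402 × 4 × 1 = 202.8 kips.
Bearing (0.375 in plate, F_u = 58 ksi): end bolts L_c = 2.5 − 1.25/2 = 1.875, R_n = min(1.2×1.875×0.375×58, 2.4×1.125×0.375×58) = 48.938 kips/bolt; interior L_c = 3.875 − 1.25 = 2.625, R_n = 58.725 kips/bolt. φR_n = 0.75 × (1×48.938 + 3×58.725) = 168.8 kips.
Block shear: shear path 1×[2.5+3×3.875] = 1×14.125 in, A_gv = 5.2969, A_nv = 1×(14.125 − 3.5×1.3125)×0.375 = 3.5742 in²; tension to near edge: (2.125 − 0.5×1.3125)×0.375 = 0.55078 in². R_n = min(0.6×58×3.5742, 0.6×36×5.2969) + 1.0×58×0.55078 = min(124.38, 114.41) + 31.945 = 146.36 kips. φR_n = 0.75 × 146.36 = 109.8 kips.
Governing: min(202.8, 168.8, 109.8) = 109.8 kips → block shear.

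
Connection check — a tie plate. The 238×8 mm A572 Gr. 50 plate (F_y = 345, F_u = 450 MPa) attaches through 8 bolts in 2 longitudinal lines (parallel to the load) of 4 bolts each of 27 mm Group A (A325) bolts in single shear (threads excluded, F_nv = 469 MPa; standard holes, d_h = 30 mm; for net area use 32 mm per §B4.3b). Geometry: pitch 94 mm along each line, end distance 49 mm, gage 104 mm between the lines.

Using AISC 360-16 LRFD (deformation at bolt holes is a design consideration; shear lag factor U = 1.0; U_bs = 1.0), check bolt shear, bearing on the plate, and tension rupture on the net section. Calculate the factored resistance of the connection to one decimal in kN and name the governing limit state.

469.8 kN (net-section rupture governs)

Bolt shear: A_b = π(27)²/4 = 572.56 mm². φR_n = 0.75 × 469 × 572.56 × 8 × 1 = 1611.2 kN.
Bearing (8 mm plate, F_u = 450 MPa): end bolts L_c = 49 − 30/2 = 34, R_n = min(1.2×34×8×450, 2.4×27×8×450) = 146.88 kN/bolt; interior L_c = 94 − 30 = 64, R_n = 233.28 kN/bolt. φR_n = 0.75 × (2×146.88 + 6×233.28) = 1270.1 kN.
Tension rupture (net): A_n = (238 − 2×32)×8 = 1392 mm² (U = 1.0, A_e = A_n). φR_n = 0.75 × 450 × 1392 = 469.8 kN.
Governing: min(1611.2, 1270.1, 469.8) = 469.8 kN → net-section rupture.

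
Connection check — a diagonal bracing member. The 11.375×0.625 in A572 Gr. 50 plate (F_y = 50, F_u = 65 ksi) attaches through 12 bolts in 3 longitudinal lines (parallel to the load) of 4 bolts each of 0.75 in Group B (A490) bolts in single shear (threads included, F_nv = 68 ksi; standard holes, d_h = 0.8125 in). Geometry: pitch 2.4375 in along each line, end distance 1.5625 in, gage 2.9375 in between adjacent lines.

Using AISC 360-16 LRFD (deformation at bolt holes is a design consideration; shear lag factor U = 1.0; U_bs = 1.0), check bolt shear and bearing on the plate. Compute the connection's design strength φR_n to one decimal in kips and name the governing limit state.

270.4 kips (bolt shear governs)

Bolt shear: A_b = π(0.75)²/4 = 0.44179 in². φR_n = 0.75 × 68 × 0.44179 × 12 × 1 = 270.4 kips.
Bearing (0.625 in plate, F_u = 65 ksi): end bolts L_c = 1.5625 − 0.8125/2 = 1.15625, R_n = min(1.2×1.15625×0.625×65, 2.4×0.75×0.625×65) = 56.367 kips/bolt; interior L_c = 2.4375 − 0.8125 = 1.625, R_n = 73.125 kips/bolt. φR_n = 0.75 × (3×56.367 + 9×73.125) = 620.4 kips.
Governing: min(270.4, 620.4) = 270.4 kips → bolt shear.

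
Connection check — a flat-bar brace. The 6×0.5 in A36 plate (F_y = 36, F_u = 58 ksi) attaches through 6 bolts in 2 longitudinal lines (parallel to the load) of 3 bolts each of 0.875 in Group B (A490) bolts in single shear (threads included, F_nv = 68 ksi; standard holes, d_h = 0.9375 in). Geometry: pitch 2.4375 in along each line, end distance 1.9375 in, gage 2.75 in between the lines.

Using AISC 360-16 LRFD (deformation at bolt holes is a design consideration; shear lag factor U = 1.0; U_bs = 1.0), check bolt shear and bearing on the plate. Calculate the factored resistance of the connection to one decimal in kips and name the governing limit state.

184.0 kips (bolt shear governs)

Bolt shear: A_b = π(0.875)²/4 = 0.60132 in². φR_n = 0.75 × 68 × 0.60132 × 6 × 1 = 184.0 kips.
Bearing (0.5 in plate, F_u = 58 ksi): end bolts L_c = 1.9375 − 0.9375/2 = 1.46875, R_n = min(1.2×1.46875×0.5×58, 2.4×0.875×0.5×58) = 51.113 kips/bolt; interior L_c = 2.4375 − 0.9375 = 1.5, R_n = 52.2 kips/bolt. φR_n = 0.75 × (2×51.113 + 4×52.2) = 233.3 kips.
Governing: min(184.0, 233.3) = 184.0 kips → bolt shear.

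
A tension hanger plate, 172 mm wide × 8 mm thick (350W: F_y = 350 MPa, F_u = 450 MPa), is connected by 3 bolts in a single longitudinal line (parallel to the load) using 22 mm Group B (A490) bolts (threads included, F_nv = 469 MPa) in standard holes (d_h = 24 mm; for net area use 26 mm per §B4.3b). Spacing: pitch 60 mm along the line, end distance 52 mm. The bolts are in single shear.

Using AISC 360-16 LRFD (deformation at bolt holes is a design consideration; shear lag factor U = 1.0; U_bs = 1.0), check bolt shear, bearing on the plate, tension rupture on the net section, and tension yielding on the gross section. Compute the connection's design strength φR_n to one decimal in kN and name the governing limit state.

362.9 kN (bearing governs)

Bolt shear: A_b = π(22)²/4 = 380.13 mm². φR_n = 0.75 × 469 × 380.13 × 3 × 1 = 401.1 kN.
Bearing (8 mm plate, F_u = 450 MPa): end bolts L_c = 52 − 24/2 = 40, R_n = min(1.2×40×8×450, 2.4×22×8×450) = 172.8 kN/bolt; interior L_c = 60 − 24 = 36, R_n = 155.52 kN/bolt. φR_n = 0.75 × (1×172.8 + 2×155.52) = 362.9 kN.
Tension rupture (net): A_n = (172 − 1×26)×8 = 1168 mm² (U = 1.0, A_e = A_n). φR_n = 0.75 × 450 × 1168 = 394.2 kN.
Tension yield (gross): A_g = 172×8 = 1376 mm². φR_n = 0.90 × 350 × 1376 = 433.4 kN.
Governing: min(401.1, 362.9, 394.2, 433.4) = 362.9 kN → bearing.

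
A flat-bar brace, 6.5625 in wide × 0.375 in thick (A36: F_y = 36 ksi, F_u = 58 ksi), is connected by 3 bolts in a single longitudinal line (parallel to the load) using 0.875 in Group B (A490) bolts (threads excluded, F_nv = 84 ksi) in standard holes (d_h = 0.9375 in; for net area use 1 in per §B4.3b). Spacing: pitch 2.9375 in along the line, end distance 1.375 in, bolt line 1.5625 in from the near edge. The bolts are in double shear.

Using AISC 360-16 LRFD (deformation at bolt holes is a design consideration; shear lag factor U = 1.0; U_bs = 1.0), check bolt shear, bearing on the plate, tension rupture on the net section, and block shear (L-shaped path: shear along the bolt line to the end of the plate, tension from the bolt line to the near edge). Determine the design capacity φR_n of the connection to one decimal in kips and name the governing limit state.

61.4 kips (block shear governs)

Bolt shear: A_b = π(0.875)²/4 = 0.60132 in². φR_n = 0.75 × 84 × 0.60132 × 3 × 2 = 227.3 kips.
Bearing (0.375 in plate, F_u = 58 ksi): end bolts L_c = 1.375 − 0.9375/2 = 0.90625, R_n = min(1.2×0.90625×0.375×58, 2.4×0.875×0.375×58) = 23.653 kips/bolt; interior L_c = 2.9375 − 0.9375 = 2, R_n = 45.675 kips/bolt. φR_n = 0.75 × (1×23.653 + 2×45.675) = 86.3 kips.
Tension rupture (net): A_n = (6.5625 − 1×1)×0.375 = 2.0859 in² (U = 1.0, A_e = A_n). φR_n = 0.75 × 58 × 2.0859 = 90.7 kips.
Block shear: shear path 1×[1.375+2×2.9375] = 1×7.25 in, A_gv = 2.7188, A_nv = 1×(7.25 − 2.5×1)×0.375 = 1.7813 in²; tension to near edge: (1.5625 − 0.5×1)×0.375 = 0.39844 in². R_n = min(0.6×58×1.7813, 0.6×36×2.7188) + 1.0×58×0.39844 = min(61.989, 58.726) + 23.11 = 81.836 kips. φR_n = 0.75 × 81.836 = 61.4 kips.
Governing: min(227.3, 86.3, 90.7, 61.4) = 61.4 kips → block shear.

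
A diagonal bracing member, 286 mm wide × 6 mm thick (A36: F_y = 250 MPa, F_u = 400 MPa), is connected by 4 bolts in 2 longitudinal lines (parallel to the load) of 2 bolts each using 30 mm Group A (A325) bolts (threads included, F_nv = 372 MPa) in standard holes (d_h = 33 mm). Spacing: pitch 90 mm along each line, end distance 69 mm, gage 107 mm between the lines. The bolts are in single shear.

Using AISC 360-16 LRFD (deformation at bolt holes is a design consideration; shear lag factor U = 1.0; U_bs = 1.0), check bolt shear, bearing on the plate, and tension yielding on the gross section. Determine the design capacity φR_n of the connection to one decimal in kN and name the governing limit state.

386.1 kN (gross-section yield governs)

Bolt shear: A_b = π(30)²/4 = 706.86 mm². φR_n = 0.75 × 372 × 706.86 × 4 × 1 = 788.9 kN.
Bearing (6 mm plate, F_u = 400 MPa): end bolts L_c = 69 − 33/2 = 52.5, R_n = min(1.2×52.5×6×400, 2.4×30×6×400) = 151.2 kN/bolt; interior L_c = 90 − 33 = 57, R_n = 164.16 kN/bolt. φR_n = 0.75 × (2×151.2 + 2×164.16) = 473.0 kN.
Tension yield (gross): A_g = 286×6 = 1716 mm². φR_n = 0.90 × 250 × 1716 = 386.1 kN.
Governing: min(788.9, 473.0, 386.1) = 386.1 kN → gross-section yield.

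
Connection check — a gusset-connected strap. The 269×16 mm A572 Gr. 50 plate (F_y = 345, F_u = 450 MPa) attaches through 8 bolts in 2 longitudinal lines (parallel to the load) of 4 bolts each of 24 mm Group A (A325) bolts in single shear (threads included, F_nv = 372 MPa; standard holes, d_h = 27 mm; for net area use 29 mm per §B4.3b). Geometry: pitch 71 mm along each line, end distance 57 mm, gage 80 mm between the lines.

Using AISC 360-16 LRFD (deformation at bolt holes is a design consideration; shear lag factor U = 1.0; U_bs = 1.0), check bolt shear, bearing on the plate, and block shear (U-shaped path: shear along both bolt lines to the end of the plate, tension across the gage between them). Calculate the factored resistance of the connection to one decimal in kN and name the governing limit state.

Bolt shear: A_b = π(24)²/4 = 452.39 mm². φR_n = 0.75 × 372 × 452.39 × 8 × 1 = 1009.7 kN.
Bearing (16 mm plate, F_u = 450 MPa): end bolts L_c = 57 − 27/2 = 43.5, R_n = min(1.2×43.5×16×450, 2.4×24×16×450) = 375.84 kN/bolt; interior L_c = 71 − 27 = 44, R_n = 380.16 kN/bolt. φR_n = 0.75 × (2×375.84 + 6×380.16) = 2274.5 kN.
Block shear: shear path 2×[57+3×71] = 2×270 mm, A_gv = 8640, A_nv = 2×(270 − 3.5×29)×16 = 5392 mm²; tension across gage: (80 − 1×29)×16 = 816 mm². R_n = min(0.6×450×5392, 0.6×345×8640) + 1.0×450×816 = min(1455.8, 1788.5) + 367.2 = 1823 kN. φR_n = 0.75 × 1823 = 1367.3 kN.
Governing: min(1009.7, 2274.5, 1367.3) = 1009.7 kN → bolt shear.

1009.7 kN (bolt shear governs)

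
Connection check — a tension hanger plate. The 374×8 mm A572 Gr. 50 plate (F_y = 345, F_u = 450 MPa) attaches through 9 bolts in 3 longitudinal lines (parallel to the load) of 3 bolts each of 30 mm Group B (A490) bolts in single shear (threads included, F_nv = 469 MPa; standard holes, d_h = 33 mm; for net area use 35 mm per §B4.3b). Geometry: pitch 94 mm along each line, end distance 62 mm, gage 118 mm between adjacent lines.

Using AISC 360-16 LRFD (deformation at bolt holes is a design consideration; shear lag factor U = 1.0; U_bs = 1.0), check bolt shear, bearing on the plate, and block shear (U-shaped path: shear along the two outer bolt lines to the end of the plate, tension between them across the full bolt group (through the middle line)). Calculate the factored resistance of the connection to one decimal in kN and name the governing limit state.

Bolt shear: A_b = π(30)²/4 = 706.86 mm². φR_n = 0.75 × 469 × 706.86 × 9 × 1 = 2237.7 kN.
Bearing (8 mm plate, F_u = 450 MPa): end bolts L_c = 62 − 33/2 = 45.5, R_n = min(1.2×45.5×8×450, 2.4×30×8×450) = 196.56 kN/bolt; interior L_c = 94 − 33 = 61, R_n = 259.2 kN/bolt. φR_n = 0.75 × (3×196.56 + 6×259.2) = 1608.7 kN.
Block shear: shear path 2×[62+2×94] = 2×250 mm, A_gv = 4000, A_nv = 2×(250 − 2.5×35)×8 = 2600 mm²; tension across gage: (236 − 2×35)×8 = 1328 mm². R_n = min(0.6×450×2600, 0.6×345×4000) + 1.0×450×1328 = min(702, 828) + 597.6 = 1299.6 kN. φR_n = 0.75 × 1299.6 = 974.7 kN.
Governing: min(2237.7, 1608.7, 974.7) = 974.7 kN → block shear.

974.7 kN (block shear governs)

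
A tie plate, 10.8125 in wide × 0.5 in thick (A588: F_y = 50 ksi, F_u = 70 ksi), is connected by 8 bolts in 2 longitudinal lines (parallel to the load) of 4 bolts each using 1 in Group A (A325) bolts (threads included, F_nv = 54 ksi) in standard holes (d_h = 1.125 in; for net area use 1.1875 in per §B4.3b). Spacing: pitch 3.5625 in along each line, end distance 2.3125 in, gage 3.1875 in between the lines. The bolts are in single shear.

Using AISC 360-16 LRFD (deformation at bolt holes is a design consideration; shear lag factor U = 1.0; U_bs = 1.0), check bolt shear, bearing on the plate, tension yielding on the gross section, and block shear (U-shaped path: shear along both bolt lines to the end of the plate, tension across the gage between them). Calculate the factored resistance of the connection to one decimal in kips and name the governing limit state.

Bolt shear: A_b = π(1)²/4 = 0.7854 in². φR_n = 0.75 × 54 × 0.7854 × 8 × 1 = 254.5 kips.
Bearing (0.5 in plate, F_u = 70 ksi): end bolts L_c = 2.3125 − 1.125/2 = 1.75, R_n = min(1.2×1.75×0.5×70, 2.4×1×0.5×70) = 73.5 kips/bolt; interior L_c = 3.5625 − 1.125 = 2.4375, R_n = 84 kips/bolt. φR_n = 0.75 × (2×73.5 + 6×84) = 488.3 kips.
Tension yield (gross): A_g = 10.8125×0.5 = 5.4063 in². φR_n = 0.90 × 50 × 5.4063 = 243.3 kips.
Block shear: shear path 2×[2.3125+3×3.5625] = 2×13 in, A_gv = 13, A_nv = 2×(13 − 3.5×1.1875)×0.5 = 8.8438 in²; tension across gage: (3.1875 − 1×1.1875)×0.5 = 1 in². R_n = min(0.6×70×8.8438, 0.6×50×13) + 1.0×70×1 = min(371.44, 390) + 70 = 441.44 kips. φR_n = 0.75 × 441.44 = 331.1 kips.
Governing: min(254.5, 488.3, 243.3, 331.1) = 243.3 kips → gross-section yield.

243.3 kips (gross-section yield governs)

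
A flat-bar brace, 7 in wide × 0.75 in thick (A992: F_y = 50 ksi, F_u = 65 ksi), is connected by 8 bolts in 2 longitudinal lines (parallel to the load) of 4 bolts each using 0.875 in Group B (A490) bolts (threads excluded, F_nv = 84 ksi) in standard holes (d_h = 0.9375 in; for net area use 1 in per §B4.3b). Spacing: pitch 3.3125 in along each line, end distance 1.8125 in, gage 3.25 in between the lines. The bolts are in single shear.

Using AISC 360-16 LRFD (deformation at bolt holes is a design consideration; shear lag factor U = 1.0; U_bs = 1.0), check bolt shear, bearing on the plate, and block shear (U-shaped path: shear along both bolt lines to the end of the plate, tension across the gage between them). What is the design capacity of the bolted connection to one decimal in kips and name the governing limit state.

303.1 kips (bolt shear governs)

Bolt shear: A_b = π(0.875)²/4 = 0.60132 in². φR_n = 0.75 × 84 × 0.60132 × 8 × 1 = 303.1 kips.
Bearing (0.75 in plate, F_u = 65 ksi): end bolts L_c = 1.8125 − 0.9375/2 = 1.34375, R_n = min(1.2×1.34375×0.75×65, 2.4×0.875×0.75×65) = 78.609 kips/bolt; interior L_c = 3.3125 − 0.9375 = 2.375, R_n = 102.38 kips/bolt. φR_n = 0.75 × (2×78.609 + 6×102.38) = 578.6 kips.
Block shear: shear path 2×[1.8125+3×3.3125] = 2×11.75 in, A_gv = 17.625, A_nv = 2×(11.75 − 3.5×1)×0.75 = 12.375 in²; tension across gage: (3.25 − 1×1)×0.75 = 1.6875 in². R_n = min(0.6×65×12.375, 0.6×50×17.625) + 1.0×65×1.6875 = min(482.63, 528.75) + 109.69 = 592.32 kips. φR_n = 0.75 × 592.32 = 444.2 kips.
Governing: min(303.1, 578.6, 444.2) = 303.1 kips → bolt shear.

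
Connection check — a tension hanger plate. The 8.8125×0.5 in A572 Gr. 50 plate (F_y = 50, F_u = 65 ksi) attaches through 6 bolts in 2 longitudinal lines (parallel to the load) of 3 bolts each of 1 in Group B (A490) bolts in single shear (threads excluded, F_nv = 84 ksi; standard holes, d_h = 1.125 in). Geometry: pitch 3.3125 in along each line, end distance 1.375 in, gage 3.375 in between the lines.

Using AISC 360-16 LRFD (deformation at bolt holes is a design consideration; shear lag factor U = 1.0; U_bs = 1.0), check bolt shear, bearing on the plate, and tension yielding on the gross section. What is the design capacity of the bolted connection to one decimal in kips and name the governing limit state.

198.3 kips (gross-section yield governs)

Bolt shear: A_b = π(1)²/4 = 0.7854 in². φR_n = 0.75 × 84 × 0.7854 × 6 × 1 = 296.9 kips.
Bearing (0.5 in plate, F_u = 65 ksi): end bolts L_c = 1.375 − 1.125/2 = 0.8125, R_n = min(1.2×0.8125×0.5×65, 2.4×1×0.5×65) = 31.688 kips/bolt; interior L_c = 3.3125 − 1.125 = 2.1875, R_n = 78 kips/bolt. φR_n = 0.75 × (2×31.688 + 4×78) = 281.5 kips.
Tension yield (gross): A_g = 8.8125×0.5 = 4.4063 in². φR_n = 0.90 × 50 × 4.4063 = 198.3 kips.
Governing: min(296.9, 281.5, 198.3) = 198.3 kips → gross-section yield.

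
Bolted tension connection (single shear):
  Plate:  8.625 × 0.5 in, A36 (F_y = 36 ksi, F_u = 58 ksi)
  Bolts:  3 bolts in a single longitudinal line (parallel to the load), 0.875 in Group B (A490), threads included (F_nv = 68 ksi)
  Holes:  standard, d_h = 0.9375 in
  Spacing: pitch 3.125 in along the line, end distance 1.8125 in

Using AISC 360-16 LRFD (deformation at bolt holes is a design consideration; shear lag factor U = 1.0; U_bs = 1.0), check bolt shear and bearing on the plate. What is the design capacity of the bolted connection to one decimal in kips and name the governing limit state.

Bolt shear: A_b = π(0.875)²/4 = 0.60132 in². φR_n = 0.75 × 68 × 0.60132 × 3 × 1 = 92.0 kips.
Bearing (0.5 in plate, F_u = 58 ksi): end bolts L_c = 1.8125 − 0.9375/2 = 1.34375, R_n = min(1.2×1.34375×0.5×58, 2.4×0.875×0.5×58) = 46.763 kips/bolt; interior L_c = 3.125 − 0.9375 = 2.1875, R_n = 60.9 kips/bolt. φR_n = 0.75 × (1×46.763 + 2×60.9) = 126.4 kips.
Governing: min(92.0, 126.4) = 92.0 kips → bolt shear.

92.0 kips (bolt shear governs)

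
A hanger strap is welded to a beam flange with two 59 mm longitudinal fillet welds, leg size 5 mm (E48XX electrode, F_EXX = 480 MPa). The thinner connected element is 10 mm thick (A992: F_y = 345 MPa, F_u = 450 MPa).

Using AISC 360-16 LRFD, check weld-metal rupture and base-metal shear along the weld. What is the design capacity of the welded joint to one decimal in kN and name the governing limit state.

Weld metal: throat = 0.707×5 = 3.535 mm, L = 2×59 = 118 mm. φR_n = 0.75 × 0.6 × 480 × 3.535 × 118 = 90.1 kN.
Base metal shear (10 mm plate): yield φR_n = 1.0×0.6×345×10×118 = 244.3 kN; rupture φR_n = 0.75×0.6×450×10×118 = 239.0 kN; take 239.0 kN (rupture).
Governing: min(90.1, 239.0) = 90.1 kN → weld metal.

90.1 kN (weld metal governs)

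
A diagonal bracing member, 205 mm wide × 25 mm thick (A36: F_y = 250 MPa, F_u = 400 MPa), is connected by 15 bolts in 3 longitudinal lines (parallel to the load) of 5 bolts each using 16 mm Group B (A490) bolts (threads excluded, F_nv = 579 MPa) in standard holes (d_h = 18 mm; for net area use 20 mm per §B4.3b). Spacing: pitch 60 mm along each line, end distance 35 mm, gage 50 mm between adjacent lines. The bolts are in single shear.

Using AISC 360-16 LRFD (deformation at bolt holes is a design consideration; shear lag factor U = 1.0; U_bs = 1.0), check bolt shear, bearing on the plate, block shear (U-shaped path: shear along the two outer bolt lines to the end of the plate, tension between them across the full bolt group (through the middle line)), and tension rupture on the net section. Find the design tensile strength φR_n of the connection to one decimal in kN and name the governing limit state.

1087.5 kN (net-section rupture governs)

Bolt shear: A_b = π(16)²/4 = 201.06 mm². φR_n = 0.75 × 579 × 201.06 × 15 × 1 = 1309.7 kN.
Bearing (25 mm plate, F_u = 400 MPa): end bolts L_c = 35 − 18/2 = 26, R_n = min(1.2×26×25×400, 2.4×16×25×400) = 312 kN/bolt; interior L_c = 60 − 18 = 42, R_n = 384 kN/bolt. φR_n = 0.75 × (3×312 + 12×384) = 4158.0 kN.
Block shear: shear path 2×[35+4×60] = 2×275 mm, A_gv = 13750, A_nv = 2×(275 − 4.5×20)×25 = 9250 mm²; tension across gage: (100 − 2×20)×25 = 1500 mm². R_n = min(0.6×400×9250, 0.6×250×13750) + 1.0×400×1500 = min(2220, 2062.5) + 600 = 2662.5 kN. φR_n = 0.75 × 2662.5 = 1996.9 kN.
Tension rupture (net): A_n = (205 − 3×20)×25 = 3625 mm² (U = 1.0, A_e = A_n). φR_n = 0.75 × 400 × 3625 = 1087.5 kN.
Governing: min(1309.7, 4158.0, 1996.9, 1087.5) = 1087.5 kN → net-section rupture.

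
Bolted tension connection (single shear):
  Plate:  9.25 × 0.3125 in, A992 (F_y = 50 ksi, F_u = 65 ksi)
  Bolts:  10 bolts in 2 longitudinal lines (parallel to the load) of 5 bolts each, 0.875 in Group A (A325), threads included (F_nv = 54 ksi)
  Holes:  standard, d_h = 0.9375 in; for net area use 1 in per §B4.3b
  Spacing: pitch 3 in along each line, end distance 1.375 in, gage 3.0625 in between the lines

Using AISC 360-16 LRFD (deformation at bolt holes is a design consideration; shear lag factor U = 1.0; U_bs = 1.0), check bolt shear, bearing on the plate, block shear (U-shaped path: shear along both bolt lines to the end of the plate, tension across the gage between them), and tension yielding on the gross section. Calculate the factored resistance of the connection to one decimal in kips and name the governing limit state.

Bolt shear: A_b = π(0.875)²/4 = 0.60132 in². φR_n = 0.75 × 54 × 0.60132 × 10 × 1 = 243.5 kips.
Bearing (0.3125 in plate, F_u = 65 ksi): end bolts L_c = 1.375 − 0.9375/2 = 0.90625, R_n = min(1.2×0.90625×0.3125×65, 2.4×0.875×0.3125×65) = 22.09 kips/bolt; interior L_c = 3 − 0.9375 = 2.0625, R_n = 42.656 kips/bolt. φR_n = 0.75 × (2×22.09 + 8×42.656) = 289.1 kips.
Block shear: shear path 2×[1.375+4×3] = 2×13.375 in, A_gv = 8.3594, A_nv = 2×(13.375 − 4.5×1)×0.3125 = 5.5469 in²; tension across gage: (3.0625 − 1×1)×0.3125 = 0.64453 in². R_n = min(0.6×65×5.5469, 0.6×50×8.3594) + 1.0×65×0.64453 = min(216.33, 250.78) + 41.894 = 258.22 kips. φR_n = 0.75 × 258.22 = 193.7 kips.
Tension yield (gross): A_g = 9.25×0.3125 = 2.8906 in². φR_n = 0.90 × 50 × 2.8906 = 130.1 kips.
Governing: min(243.5, 289.1, 193.7, 130.1) = 130.1 kips → gross-section yield.

130.1 kips (gross-section yield governs)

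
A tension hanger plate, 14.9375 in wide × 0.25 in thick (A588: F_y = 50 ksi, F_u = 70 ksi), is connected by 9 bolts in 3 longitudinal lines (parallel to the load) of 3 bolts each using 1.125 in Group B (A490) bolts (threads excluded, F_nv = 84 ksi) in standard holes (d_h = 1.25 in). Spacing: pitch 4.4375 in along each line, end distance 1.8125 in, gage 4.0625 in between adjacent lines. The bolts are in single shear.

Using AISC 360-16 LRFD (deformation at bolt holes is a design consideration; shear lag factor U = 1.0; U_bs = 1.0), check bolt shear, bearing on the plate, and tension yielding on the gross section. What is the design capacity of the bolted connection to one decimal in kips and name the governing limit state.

168.0 kips (gross-section yield governs)

Bolt shear: A_b = π(1.125)²/4 = 0.99402 in². φR_n = 0.75 × 84 × 0.99402 × 9 × 1 = 563.6 kips.
Bearing (0.25 in plate, F_u = 70 ksi): end bolts L_c = 1.8125 − 1.25/2 = 1.1875, R_n = min(1.2×1.1875×0.25×70, 2.4×1.125×0.25×70) = 24.938 kips/bolt; interior L_c = 4.4375 − 1.25 = 3.1875, R_n = 47.25 kips/bolt. φR_n = 0.75 × (3×24.938 + 6×47.25) = 268.7 kips.
Tension yield (gross): A_g = 14.9375×0.25 = 3.7344 in². φR_n = 0.90 × 50 × 3.7344 = 168.0 kips.
Governing: min(563.6, 268.7, 168.0) = 168.0 kips → gross-section yield.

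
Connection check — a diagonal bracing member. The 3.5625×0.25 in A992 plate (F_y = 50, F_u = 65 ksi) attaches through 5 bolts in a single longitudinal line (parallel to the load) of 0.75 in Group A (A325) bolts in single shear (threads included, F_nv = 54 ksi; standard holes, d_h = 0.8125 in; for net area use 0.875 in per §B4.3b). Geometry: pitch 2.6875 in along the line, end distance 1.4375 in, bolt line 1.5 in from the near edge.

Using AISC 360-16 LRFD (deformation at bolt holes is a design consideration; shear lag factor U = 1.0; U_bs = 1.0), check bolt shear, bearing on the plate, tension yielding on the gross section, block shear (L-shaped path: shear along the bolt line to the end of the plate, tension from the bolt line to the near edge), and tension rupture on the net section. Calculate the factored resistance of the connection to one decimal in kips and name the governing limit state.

32.8 kips (net-section rupture governs)

Bolt shear: A_b = π(0.75)²/4 = 0.44179 in². φR_n = 0.75 × 54 × 0.44179 × 5 × 1 = 89.5 kips.
Bearing (0.25 in plate, F_u = 65 ksi): end bolts L_c = 1.4375 − 0.8125/2 = 1.03125, R_n = min(1.2×1.03125×0.25×65, 2.4×0.75×0.25×65) = 20.109 kips/bolt; interior L_c = 2.6875 − 0.8125 = 1.875, R_n = 29.25 kips/bolt. φR_n = 0.75 × (1×20.109 + 4×29.25) = 102.8 kips.
Tension yield (gross): A_g = 3.5625×0.25 = 0.89063 in². φR_n = 0.90 × 50 × 0.89063 = 40.1 kips.
Block shear: shear path 1×[1.4375+4×2.6875] = 1×12.1875 in, A_gv = 3.0469, A_nv = 1×(12.1875 − 4.5×0.875)×0.25 = 2.0625 in²; tension to near edge: (1.5 − 0.5×0.875)×0.25 = 0.26563 in². R_n = min(0.6×65×2.0625, 0.6×50×3.0469) + 1.0×65×0.26563 = min(80.438, 91.407) + 17.266 = 97.704 kips. φR_n = 0.75 × 97.704 = 73.3 kips.
Tension rupture (net): A_n = (3.5625 − 1×0.875)×0.25 = 0.67188 in² (U = 1.0, A_e = A_n). φR_n = 0.75 × 65 × 0.67188 = 32.8 kips.
Governing: min(89.5, 102.8, 40.1, 73.3, 32.8) = 32.8 kips → net-section rupture.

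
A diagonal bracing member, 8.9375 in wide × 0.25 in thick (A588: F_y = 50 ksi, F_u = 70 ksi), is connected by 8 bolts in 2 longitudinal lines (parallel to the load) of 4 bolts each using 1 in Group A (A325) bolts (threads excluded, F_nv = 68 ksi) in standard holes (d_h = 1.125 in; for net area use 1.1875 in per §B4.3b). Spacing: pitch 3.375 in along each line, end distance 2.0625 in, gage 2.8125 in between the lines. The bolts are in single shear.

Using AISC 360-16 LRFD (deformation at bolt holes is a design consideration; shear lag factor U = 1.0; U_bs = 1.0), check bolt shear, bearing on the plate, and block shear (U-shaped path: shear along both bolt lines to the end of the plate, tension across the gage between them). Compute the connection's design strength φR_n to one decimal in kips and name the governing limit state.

Bolt shear: A_b = π(1)²/4 = 0.7854 in². φR_n = 0.75 × 68 × 0.7854 × 8 × 1 = 320.4 kips.
Bearing (0.25 in plate, F_u = 70 ksi): end bolts L_c = 2.0625 − 1.125/2 = 1.5, R_n = min(1.2×1.5×0.25×70, 2.4×1×0.25×70) = 31.5 kips/bolt; interior L_c = 3.375 − 1.125 = 2.25, R_n = 42 kips/bolt. φR_n = 0.75 × (2×31.5 + 6×42) = 236.3 kips.
Block shear: shear path 2×[2.0625+3×3.375] = 2×12.1875 in, A_gv = 6.0938, A_nv = 2×(12.1875 − 3.5×1.1875)×0.25 = 4.0156 in²; tension across gage: (2.8125 − 1×1.1875)×0.25 = 0.40625 in². R_n = min(0.6×70×4.0156, 0.6×50×6.0938) + 1.0×70×0.40625 = min(168.66, 182.81) + 28.438 = 197.1 kips. φR_n = 0.75 × 197.1 = 147.8 kips.
Governing: min(320.4, 236.3, 147.8) = 147.8 kips → block shear.

147.8 kips (block shear governs)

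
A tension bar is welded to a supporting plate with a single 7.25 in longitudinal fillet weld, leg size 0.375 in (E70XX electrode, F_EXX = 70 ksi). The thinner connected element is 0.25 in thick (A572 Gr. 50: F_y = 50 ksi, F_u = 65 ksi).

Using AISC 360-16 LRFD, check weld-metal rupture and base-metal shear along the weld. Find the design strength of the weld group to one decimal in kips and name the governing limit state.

Weld metal: throat = 0.707×0.375 = 0.26513 in, L = 7.25 in. φR_n = 0.75 × 0.6 × 70 × 0.26513 × 7.25 = 60.5 kips.
Base metal shear (0.25 in plate): yield φR_n = 1.0×0.6×50×0.25×7.25 = 54.4 kips; rupture φR_n = 0.75×0.6×65×0.25×7.25 = 53.0 kips; take 53.0 kips (rupture).
Governing: min(60.5, 53.0) = 53.0 kips → base-metal shear.

53.0 kips (base-metal shear governs)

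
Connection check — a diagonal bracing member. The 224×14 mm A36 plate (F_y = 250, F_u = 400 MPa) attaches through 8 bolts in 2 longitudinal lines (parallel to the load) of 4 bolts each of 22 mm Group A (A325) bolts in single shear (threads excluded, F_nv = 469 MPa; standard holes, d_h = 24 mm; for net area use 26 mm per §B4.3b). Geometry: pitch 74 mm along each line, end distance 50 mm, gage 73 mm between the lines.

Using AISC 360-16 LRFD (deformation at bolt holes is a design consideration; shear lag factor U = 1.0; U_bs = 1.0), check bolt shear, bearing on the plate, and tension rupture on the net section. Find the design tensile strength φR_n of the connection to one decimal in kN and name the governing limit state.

722.4 kN (net-section rupture governs)

Bolt shear: A_b = π(22)²/4 = 380.13 mm². φR_n = 0.75 × 469 × 380.13 × 8 × 1 = 1069.7 kN.
Bearing (14 mm plate, F_u = 400 MPa): end bolts L_c = 50 − 24/2 = 38, R_n = min(1.2×38×14×400, 2.4×22×14×400) = 255.36 kN/bolt; interior L_c = 74 − 24 = 50, R_n = 295.68 kN/bolt. φR_n = 0.75 × (2×255.36 + 6×295.68) = 1713.6 kN.
Tension rupture (net): A_n = (224 − 2×26)×14 = 2408 mm² (U = 1.0, A_e = A_n). φR_n = 0.75 × 400 × 2408 = 722.4 kN.
Governing: min(1069.7, 1713.6, 722.4) = 722.4 kN → net-section rupture.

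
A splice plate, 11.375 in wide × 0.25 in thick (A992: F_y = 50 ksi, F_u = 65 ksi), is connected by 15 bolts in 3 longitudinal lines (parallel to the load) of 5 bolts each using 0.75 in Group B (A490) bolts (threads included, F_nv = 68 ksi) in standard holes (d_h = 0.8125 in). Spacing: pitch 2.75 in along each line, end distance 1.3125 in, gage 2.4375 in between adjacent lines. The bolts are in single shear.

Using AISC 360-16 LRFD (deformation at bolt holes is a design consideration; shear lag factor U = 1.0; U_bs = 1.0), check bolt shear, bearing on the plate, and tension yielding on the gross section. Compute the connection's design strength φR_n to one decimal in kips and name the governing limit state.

128.0 kips (gross-section yield governs)

Bolt shear: A_b = π(0.75)²/4 = 0.44179 in². φR_n = 0.75 × 68 × 0.44179 × 15 × 1 = 338.0 kips.
Bearing (0.25 in plate, F_u = 65 ksi): end bolts L_c = 1.3125 − 0.8125/2 = 0.90625, R_n = min(1.2×0.90625×0.25×65, 2.4×0.75×0.25×65) = 17.672 kips/bolt; interior L_c = 2.75 − 0.8125 = 1.9375, R_n = 29.25 kips/bolt. φR_n = 0.75 × (3×17.672 + 12×29.25) = 303.0 kips.
Tension yield (gross): A_g = 11.375×0.25 = 2.8438 in². φR_n = 0.90 × 50 × 2.8438 = 128.0 kips.
Governing: min(338.0, 303.0, 128.0) = 128.0 kips → gross-section yield.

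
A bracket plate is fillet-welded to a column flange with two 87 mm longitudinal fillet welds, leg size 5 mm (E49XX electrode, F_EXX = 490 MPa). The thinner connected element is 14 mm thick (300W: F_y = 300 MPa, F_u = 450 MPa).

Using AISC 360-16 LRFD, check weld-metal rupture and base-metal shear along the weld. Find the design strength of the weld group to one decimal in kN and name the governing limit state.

Weld metal: throat = 0.707×5 = 3.535 mm, L = 2×87 = 174 mm. φR_n = 0.75 × 0.6 × 490 × 3.535 × 174 = 135.6 kN.
Base metal shear (14 mm plate): yield φR_n = 1.0×0.6×300×14×174 = 438.5 kN; rupture φR_n = 0.75×0.6×450×14×174 = 493.3 kN; take 438.5 kN (yield).
Governing: min(135.6, 438.5) = 135.6 kN → weld metal.

135.6 kN (weld metal governs)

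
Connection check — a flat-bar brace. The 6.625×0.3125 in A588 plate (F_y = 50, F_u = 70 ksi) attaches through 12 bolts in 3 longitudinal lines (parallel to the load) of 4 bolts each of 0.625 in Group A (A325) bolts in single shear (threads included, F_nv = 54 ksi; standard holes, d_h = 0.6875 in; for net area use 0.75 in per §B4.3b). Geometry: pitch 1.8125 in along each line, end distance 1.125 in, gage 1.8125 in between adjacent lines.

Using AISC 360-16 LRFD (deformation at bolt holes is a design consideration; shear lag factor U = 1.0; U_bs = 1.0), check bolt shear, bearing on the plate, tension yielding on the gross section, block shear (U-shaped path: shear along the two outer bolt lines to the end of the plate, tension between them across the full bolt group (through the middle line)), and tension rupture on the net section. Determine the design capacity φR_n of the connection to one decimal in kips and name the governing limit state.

Bolt shear: A_b = π(0.625)²/4 = 0.3068 in². φR_n = 0.75 × 54 × 0.3068 × 12 × 1 = 149.1 kips.
Bearing (0.3125 in plate, F_u = 70 ksi): end bolts L_c = 1.125 − 0.6875/2 = 0.78125, R_n = min(1.2×0.78125×0.3125×70, 2.4×0.625×0.3125×70) = 20.508 kips/bolt; interior L_c = 1.8125 − 0.6875 = 1.125, R_n = 29.531 kips/bolt. φR_n = 0.75 × (3×20.508 + 9×29.531) = 245.5 kips.
Tension yield (gross): A_g = 6.625×0.3125 = 2.0703 in². φR_n = 0.90 × 50 × 2.0703 = 93.2 kips.
Block shear: shear path 2×[1.125+3×1.8125] = 2×6.5625 in, A_gv = 4.1016, A_nv = 2×(6.5625 − 3.5×0.75)×0.3125 = 2.4609 in²; tension across gage: (3.625 − 2×0.75)×0.3125 = 0.66406 in². R_n = min(0.6×70×2.4609, 0.6×50×4.1016) + 1.0×70×0.66406 = min(103.36, 123.05) + 46.484 = 149.84 kips. φR_n = 0.75 × 149.84 = 112.4 kips.
Tension rupture (net): A_n = (6.625 − 3×0.75)×0.3125 = 1.3672 in² (U = 1.0, A_e = A_n). φR_n = 0.75 × 70 × 1.3672 = 71.8 kips.
Governing: min(149.1, 245.5, 93.2, 112.4, 71.8) = 71.8 kips → net-section rupture.

71.8 kips (net-section rupture governs)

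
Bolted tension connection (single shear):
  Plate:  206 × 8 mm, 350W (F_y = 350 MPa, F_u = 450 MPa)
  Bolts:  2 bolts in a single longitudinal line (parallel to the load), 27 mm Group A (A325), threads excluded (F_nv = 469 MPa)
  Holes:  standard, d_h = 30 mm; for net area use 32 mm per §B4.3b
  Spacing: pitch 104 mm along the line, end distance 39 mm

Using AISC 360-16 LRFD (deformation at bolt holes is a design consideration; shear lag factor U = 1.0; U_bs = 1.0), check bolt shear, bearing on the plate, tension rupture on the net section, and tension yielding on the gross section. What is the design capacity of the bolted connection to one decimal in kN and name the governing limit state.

252.7 kN (bearing governs)

Bolt shear: A_b = π(27)²/4 = 572.56 mm². φR_n = 0.75 × 469 × 572.56 × 2 × 1 = 402.8 kN.
Bearing (8 mm plate, F_u = 450 MPa): end bolts L_c = 39 − 30/2 = 24, R_n = min(1.2×24×8×450, 2.4×27×8×450) = 103.68 kN/bolt; interior L_c = 104 − 30 = 74, R_n = 233.28 kN/bolt. φR_n = 0.75 × (1×103.68 + 1×233.28) = 252.7 kN.
Tension rupture (net): A_n = (206 − 1×32)×8 = 1392 mm² (U = 1.0, A_e = A_n). φR_n = 0.75 × 450 × 1392 = 469.8 kN.
Tension yield (gross): A_g = 206×8 = 1648 mm². φR_n = 0.90 × 350 × 1648 = 519.1 kN.
Governing: min(402.8, 252.7, 469.8, 519.1) = 252.7 kN → bearing.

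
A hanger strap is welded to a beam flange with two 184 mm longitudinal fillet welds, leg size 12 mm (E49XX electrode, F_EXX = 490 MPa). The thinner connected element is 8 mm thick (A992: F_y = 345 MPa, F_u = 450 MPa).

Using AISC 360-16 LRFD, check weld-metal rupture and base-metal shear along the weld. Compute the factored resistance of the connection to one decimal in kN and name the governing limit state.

Weld metal: throat = 0.707×12 = 8.484 mm, L = 2×184 = 368 mm. φR_n = 0.75 × 0.6 × 490 × 8.484 × 368 = 688.4 kN.
Base metal shear (8 mm plate): yield φR_n = 1.0×0.6×345×8×368 = 609.4 kN; rupture φR_n = 0.75×0.6×450×8×368 = 596.2 kN; take 596.2 kN (rupture).
Governing: min(688.4, 596.2) = 596.2 kN → base-metal shear.

596.2 kN (base-metal shear governs)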